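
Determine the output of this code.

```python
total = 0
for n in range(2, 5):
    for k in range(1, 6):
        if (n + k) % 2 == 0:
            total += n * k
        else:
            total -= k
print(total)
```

n=2,k=1: odd sum, total = 0-1 = -1
n=2,k=2: even sum, total = (-1)+4 = 3
n=2,k=3: odd sum, total = 3-3 = 0
n=2,k=4: even sum, total = 0+8 = 8
n=2,k=5: odd sum, total = 8-5 = 3
n=3,k=1: even sum, total = 3+3 = 6
n=3,k=2: odd sum, total = 6-2 = 4
n=3,k=3: even sum, total = 4+9 = 13
n=3,k=4: odd sum, total = 13-4 = 9
n=3,k=5: even sum, total = 9+15 = 24
n=4,k=1: odd sum, total = 24-1 = 23
n=4,k=2: even sum, total = 23+8 = 31
n=4,k=3: odd sum, total = 31-3 = 28
n=4,k=4: even sum, total = 28+16 = 44
n=4,k=5: odd sum, total = 44-5 = 39

39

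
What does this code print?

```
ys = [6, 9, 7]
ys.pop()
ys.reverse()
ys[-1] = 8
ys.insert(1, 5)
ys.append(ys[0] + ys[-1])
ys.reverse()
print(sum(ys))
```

pop() removes 7 → [6, 9]
reverse → [9, 6]
ys[-1] = 8 → [9, 8]
insert 5 at 1 → [9, 5, 8]
append ys[0]+ys[-1] = 9+8 = 17 → [9, 5, 8, 17]
reverse → [17, 8, 5, 9]
sum = 39

39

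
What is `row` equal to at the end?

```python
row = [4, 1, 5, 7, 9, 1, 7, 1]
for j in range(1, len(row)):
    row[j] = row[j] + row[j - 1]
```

[4, 5, 10, 17, 26, 27, 34, 35]

j=1: row[1] = 1+4 = 5 → [4, 5, 5, 7, 9, 1, 7, 1]
j=2: row[2] = 5+5 = 10 → [4, 5, 10, 7, 9, 1, 7, 1]
j=3: row[3] = 7+10 = 17 → [4, 5, 10, 17, 9, 1, 7, 1]
j=4: row[4] = 9+17 = 26 → [4, 5, 10, 17, 26, 1, 7, 1]
j=5: row[5] = 1+26 = 27 → [4, 5, 10, 17, 26, 27, 7, 1]
j=6: row[6] = 7+27 = 34 → [4, 5, 10, 17, 26, 27, 34, 1]
j=7: row[7] = 1+34 = 35 → [4, 5, 10, 17, 26, 27, 34, 35]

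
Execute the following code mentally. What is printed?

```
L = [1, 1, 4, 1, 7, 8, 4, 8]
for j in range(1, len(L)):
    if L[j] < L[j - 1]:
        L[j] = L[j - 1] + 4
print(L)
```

[1, 1, 4, 8, 12, 16, 20, 24]

j=1: 1>=1, unchanged → [1, 1, 4, 1, 7, 8, 4, 8]
j=2: 4>=1, unchanged → [1, 1, 4, 1, 7, 8, 4, 8]
j=3: 1<4, L[3] = 4+4 = 8 → [1, 1, 4, 8, 7, 8, 4, 8]
j=4: 7<8, L[4] = 8+4 = 12 → [1, 1, 4, 8, 12, 8, 4, 8]
j=5: 8<12, L[5] = 12+4 = 16 → [1, 1, 4, 8, 12, 16, 4, 8]
j=6: 4<16, L[6] = 16+4 = 20 → [1, 1, 4, 8, 12, 16, 20, 8]
j=7: 8<20, L[7] = 20+4 = 24 → [1, 1, 4, 8, 12, 16, 20, 24]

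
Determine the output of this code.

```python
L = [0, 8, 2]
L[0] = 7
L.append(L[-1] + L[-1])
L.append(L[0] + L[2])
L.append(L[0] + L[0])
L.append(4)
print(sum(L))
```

48

L[0] = 7 → [7, 8, 2]
append L[-1]+L[-1] = 2+2 = 4 → [7, 8, 2, 4]
append L[0]+L[2] = 7+2 = 9 → [7, 8, 2, 4, 9]
append L[0]+L[0] = 7+7 = 14 → [7, 8, 2, 4, 9, 14]
append 4 → [7, 8, 2, 4, 9, 14, 4]
sum = 48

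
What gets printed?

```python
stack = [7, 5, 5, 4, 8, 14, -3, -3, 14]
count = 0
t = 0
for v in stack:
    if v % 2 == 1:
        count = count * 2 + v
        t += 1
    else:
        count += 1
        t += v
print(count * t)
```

v=7: odd, count = 0*2+7 = 7; t=1
v=5: odd, count = 7*2+5 = 19; t=2
v=5: odd, count = 19*2+5 = 43; t=3
v=4: not odd, count = 43+1 = 44; t=7
v=8: not odd, count = 44+1 = 45; t=15
v=14: not odd, count = 45+1 = 46; t=29
v=-3: odd, count = 46*2+(-3) = 89; t=30
v=-3: odd, count = 89*2+(-3) = 175; t=31
v=14: not odd, count = 175+1 = 176; t=45
count*t = 176*45 = 7920

7920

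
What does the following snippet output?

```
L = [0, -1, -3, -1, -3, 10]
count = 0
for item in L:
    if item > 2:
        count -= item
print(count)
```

-10

item=0: not >2
item=-1: not >2
item=-3: not >2
item=-1: not >2
item=-3: not >2
item=10: >2, count = 0-10 = -10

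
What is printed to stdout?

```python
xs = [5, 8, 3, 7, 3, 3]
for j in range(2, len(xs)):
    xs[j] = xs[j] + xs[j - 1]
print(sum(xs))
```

87

j=2: xs[2] = 3+8 = 11 → [5, 8, 11, 7, 3, 3]
j=3: xs[3] = 7+11 = 18 → [5, 8, 11, 18, 3, 3]
j=4: xs[4] = 3+18 = 21 → [5, 8, 11, 18, 21, 3]
j=5: xs[5] = 3+21 = 24 → [5, 8, 11, 18, 21, 24]
sum = 87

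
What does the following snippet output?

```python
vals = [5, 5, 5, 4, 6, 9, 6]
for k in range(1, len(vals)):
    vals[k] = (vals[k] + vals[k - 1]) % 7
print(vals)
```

k=1: vals[1] = (5+5)%7 = 3 → [5, 3, 5, 4, 6, 9, 6]
k=2: vals[2] = (5+3)%7 = 1 → [5, 3, 1, 4, 6, 9, 6]
k=3: vals[3] = (4+1)%7 = 5 → [5, 3, 1, 5, 6, 9, 6]
k=4: vals[4] = (6+5)%7 = 4 → [5, 3, 1, 5, 4, 9, 6]
k=5: vals[5] = (9+4)%7 = 6 → [5, 3, 1, 5, 4, 6, 6]
k=6: vals[6] = (6+6)%7 = 5 → [5, 3, 1, 5, 4, 6, 5]

[5, 3, 1, 5, 4, 6, 5]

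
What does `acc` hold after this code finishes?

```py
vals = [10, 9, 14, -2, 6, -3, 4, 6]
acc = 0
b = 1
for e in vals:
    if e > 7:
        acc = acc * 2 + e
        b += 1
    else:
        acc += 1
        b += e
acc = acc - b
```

e=10: >7, acc = 0*2+10 = 10; b=2
e=9: >7, acc = 10*2+9 = 29; b=3
e=14: >7, acc = 29*2+14 = 72; b=4
e=-2: not >7, acc = 72+1 = 73; b=2
e=6: not >7, acc = 73+1 = 74; b=8
e=-3: not >7, acc = 74+1 = 75; b=5
e=4: not >7, acc = 75+1 = 76; b=9
e=6: not >7, acc = 76+1 = 77; b=15
acc-b = 77-15 = 62

62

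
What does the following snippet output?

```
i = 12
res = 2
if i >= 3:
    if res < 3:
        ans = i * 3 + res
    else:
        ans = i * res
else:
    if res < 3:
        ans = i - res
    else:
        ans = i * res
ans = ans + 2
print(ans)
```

40

i=12, res=2
i >= 3 is True; res < 3 is True
→ ans = i * 3 + res = 38
ans = 38+2 = 40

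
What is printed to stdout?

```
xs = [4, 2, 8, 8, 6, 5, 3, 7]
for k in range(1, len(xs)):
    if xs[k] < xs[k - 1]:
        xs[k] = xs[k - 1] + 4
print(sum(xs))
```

k=1: 2<4, xs[1] = 4+4 = 8 → [4, 8, 8, 8, 6, 5, 3, 7]
k=2: 8>=8, unchanged → [4, 8, 8, 8, 6, 5, 3, 7]
k=3: 8>=8, unchanged → [4, 8, 8, 8, 6, 5, 3, 7]
k=4: 6<8, xs[4] = 8+4 = 12 → [4, 8, 8, 8, 12, 5, 3, 7]
k=5: 5<12, xs[5] = 12+4 = 16 → [4, 8, 8, 8, 12, 16, 3, 7]
k=6: 3<16, xs[6] = 16+4 = 20 → [4, 8, 8, 8, 12, 16, 20, 7]
k=7: 7<20, xs[7] = 20+4 = 24 → [4, 8, 8, 8, 12, 16, 20, 24]
sum = 100

100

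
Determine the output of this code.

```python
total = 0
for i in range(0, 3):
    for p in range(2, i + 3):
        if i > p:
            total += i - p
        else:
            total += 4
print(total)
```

24

i=0,p=2: not 0>2, total = 0+4 = 4
i=1,p=2: not 1>2, total = 4+4 = 8
i=1,p=3: not 1>3, total = 8+4 = 12
i=2,p=2: not 2>2, total = 12+4 = 16
i=2,p=3: not 2>3, total = 16+4 = 20
i=2,p=4: not 2>4, total = 20+4 = 24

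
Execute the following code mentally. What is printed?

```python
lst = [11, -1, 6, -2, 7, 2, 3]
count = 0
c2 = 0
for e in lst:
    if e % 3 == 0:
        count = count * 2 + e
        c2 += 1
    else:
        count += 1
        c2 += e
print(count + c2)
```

48

e=11: not %3==0, count = 0+1 = 1; c2=11
e=-1: not %3==0, count = 1+1 = 2; c2=10
e=6: %3==0, count = 2*2+6 = 10; c2=11
e=-2: not %3==0, count = 10+1 = 11; c2=9
e=7: not %3==0, count = 11+1 = 12; c2=16
e=2: not %3==0, count = 12+1 = 13; c2=18
e=3: %3==0, count = 13*2+3 = 29; c2=19
count+c2 = 29+19 = 48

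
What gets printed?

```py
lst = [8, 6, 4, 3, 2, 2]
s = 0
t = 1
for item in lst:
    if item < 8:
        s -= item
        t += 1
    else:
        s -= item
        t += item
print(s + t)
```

-11

item=8: not <8, s = 0-8 = -8; t=9
item=6: <8, s = (-8)-6 = -14; t=10
item=4: <8, s = (-14)-4 = -18; t=11
item=3: <8, s = (-18)-3 = -21; t=12
item=2: <8, s = (-21)-2 = -23; t=13
item=2: <8, s = (-23)-2 = -25; t=14
s+t = (-25)+14 = -11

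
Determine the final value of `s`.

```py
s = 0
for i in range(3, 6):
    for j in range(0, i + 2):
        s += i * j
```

i=3,j=0: s = 0+0 = 0
i=3,j=1: s = 0+3 = 3
i=3,j=2: s = 3+6 = 9
i=3,j=3: s = 9+9 = 18
i=3,j=4: s = 18+12 = 30
i=4,j=0: s = 30+0 = 30
i=4,j=1: s = 30+4 = 34
i=4,j=2: s = 34+8 = 42
i=4,j=3: s = 42+12 = 54
i=4,j=4: s = 54+16 = 70
i=4,j=5: s = 70+20 = 90
i=5,j=0: s = 90+0 = 90
i=5,j=1: s = 90+5 = 95
i=5,j=2: s = 95+10 = 105
i=5,j=3: s = 105+15 = 120
i=5,j=4: s = 120+20 = 140
i=5,j=5: s = 140+25 = 165
i=5,j=6: s = 165+30 = 195

195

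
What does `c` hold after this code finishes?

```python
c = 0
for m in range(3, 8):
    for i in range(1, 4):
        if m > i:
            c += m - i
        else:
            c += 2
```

47

m=3,i=1: 3>1, c = 0+2 = 2
m=3,i=2: 3>2, c = 2+1 = 3
m=3,i=3: not 3>3, c = 3+2 = 5
m=4,i=1: 4>1, c = 5+3 = 8
m=4,i=2: 4>2, c = 8+2 = 10
m=4,i=3: 4>3, c = 10+1 = 11
m=5,i=1: 5>1, c = 11+4 = 15
m=5,i=2: 5>2, c = 15+3 = 18
m=5,i=3: 5>3, c = 18+2 = 20
m=6,i=1: 6>1, c = 20+5 = 25
m=6,i=2: 6>2, c = 25+4 = 29
m=6,i=3: 6>3, c = 29+3 = 32
m=7,i=1: 7>1, c = 32+6 = 38
m=7,i=2: 7>2, c = 38+5 = 43
m=7,i=3: 7>3, c = 43+4 = 47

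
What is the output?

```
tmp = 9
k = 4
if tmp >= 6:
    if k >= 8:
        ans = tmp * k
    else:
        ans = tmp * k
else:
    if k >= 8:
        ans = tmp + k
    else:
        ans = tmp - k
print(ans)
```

36

tmp=9, k=4
tmp >= 6 is True; k >= 8 is False
→ ans = tmp * k = 36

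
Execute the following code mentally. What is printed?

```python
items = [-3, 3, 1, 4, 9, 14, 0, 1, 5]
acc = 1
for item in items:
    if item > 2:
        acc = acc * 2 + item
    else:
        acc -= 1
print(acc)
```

129

item=-3: not >2, acc = 1-1 = 0
item=3: >2, acc = 0*2+3 = 3
item=1: not >2, acc = 3-1 = 2
item=4: >2, acc = 2*2+4 = 8
item=9: >2, acc = 8*2+9 = 25
item=14: >2, acc = 25*2+14 = 64
item=0: not >2, acc = 64-1 = 63
item=1: not >2, acc = 63-1 = 62
item=5: >2, acc = 62*2+5 = 129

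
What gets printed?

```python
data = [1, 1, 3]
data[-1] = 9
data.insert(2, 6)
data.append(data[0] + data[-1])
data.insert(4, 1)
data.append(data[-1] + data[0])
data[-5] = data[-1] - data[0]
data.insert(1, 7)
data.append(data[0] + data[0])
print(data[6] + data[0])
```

11

data[-1] = 9 → [1, 1, 9]
insert 6 at 2 → [1, 1, 6, 9]
append data[0]+data[-1] = 1+9 = 10 → [1, 1, 6, 9, 10]
insert 1 at 4 → [1, 1, 6, 9, 1, 10]
append data[-1]+data[0] = 10+1 = 11 → [1, 1, 6, 9, 1, 10, 11]
data[-5] = data[-1]-data[0] = 11-1 = 10 → [1, 1, 10, 9, 1, 10, 11]
insert 7 at 1 → [1, 7, 1, 10, 9, 1, 10, 11]
append data[0]+data[0] = 1+1 = 2 → [1, 7, 1, 10, 9, 1, 10, 11, 2]
data[6]+data[0] = 10+1 = 11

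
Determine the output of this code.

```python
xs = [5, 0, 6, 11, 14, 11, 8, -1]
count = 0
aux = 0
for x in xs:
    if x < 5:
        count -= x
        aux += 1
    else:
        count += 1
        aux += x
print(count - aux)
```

-50

x=5: not <5, count = 0+1 = 1; aux=5
x=0: <5, count = 1-0 = 1; aux=6
x=6: not <5, count = 1+1 = 2; aux=12
x=11: not <5, count = 2+1 = 3; aux=23
x=14: not <5, count = 3+1 = 4; aux=37
x=11: not <5, count = 4+1 = 5; aux=48
x=8: not <5, count = 5+1 = 6; aux=56
x=-1: <5, count = 6-(-1) = 7; aux=57
count-aux = 7-57 = -50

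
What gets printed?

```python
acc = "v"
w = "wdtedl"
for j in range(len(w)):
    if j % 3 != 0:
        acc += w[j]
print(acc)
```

vdtdl

j=0: skip
j=1: add 'd' → 'vd'
j=2: add 't' → 'vdt'
j=3: skip
j=4: add 'd' → 'vdtd'
j=5: add 'l' → 'vdtdl'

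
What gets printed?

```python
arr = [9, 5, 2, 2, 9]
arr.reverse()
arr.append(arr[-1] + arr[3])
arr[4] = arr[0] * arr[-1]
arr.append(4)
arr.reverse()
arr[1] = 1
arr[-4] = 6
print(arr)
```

reverse → [9, 2, 2, 5, 9]
append arr[-1]+arr[3] = 9+5 = 14 → [9, 2, 2, 5, 9, 14]
arr[4] = arr[0]*arr[-1] = 9*14 = 126 → [9, 2, 2, 5, 126, 14]
append 4 → [9, 2, 2, 5, 126, 14, 4]
reverse → [4, 14, 126, 5, 2, 2, 9]
arr[1] = 1 → [4, 1, 126, 5, 2, 2, 9]
arr[-4] = 6 → [4, 1, 126, 6, 2, 2, 9]

[4, 1, 126, 6, 2, 2, 9]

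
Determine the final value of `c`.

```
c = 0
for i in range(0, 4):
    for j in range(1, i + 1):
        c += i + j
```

24

i=1,j=1: c = 0+2 = 2
i=2,j=1: c = 2+3 = 5
i=2,j=2: c = 5+4 = 9
i=3,j=1: c = 9+4 = 13
i=3,j=2: c = 13+5 = 18
i=3,j=3: c = 18+6 = 24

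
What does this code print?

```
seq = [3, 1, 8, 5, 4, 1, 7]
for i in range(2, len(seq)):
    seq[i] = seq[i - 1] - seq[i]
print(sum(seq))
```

-72

i=2: seq[2] = 1-8 = -7 → [3, 1, -7, 5, 4, 1, 7]
i=3: seq[3] = (-7)-5 = -12 → [3, 1, -7, -12, 4, 1, 7]
i=4: seq[4] = (-12)-4 = -16 → [3, 1, -7, -12, -16, 1, 7]
i=5: seq[5] = (-16)-1 = -17 → [3, 1, -7, -12, -16, -17, 7]
i=6: seq[6] = (-17)-7 = -24 → [3, 1, -7, -12, -16, -17, -24]
sum = -72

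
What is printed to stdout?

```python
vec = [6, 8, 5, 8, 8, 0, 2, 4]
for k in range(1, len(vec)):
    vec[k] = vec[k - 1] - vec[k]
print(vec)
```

[6, -2, -7, -15, -23, -23, -25, -29]

k=1: vec[1] = 6-8 = -2 → [6, -2, 5, 8, 8, 0, 2, 4]
k=2: vec[2] = (-2)-5 = -7 → [6, -2, -7, 8, 8, 0, 2, 4]
k=3: vec[3] = (-7)-8 = -15 → [6, -2, -7, -15, 8, 0, 2, 4]
k=4: vec[4] = (-15)-8 = -23 → [6, -2, -7, -15, -23, 0, 2, 4]
k=5: vec[5] = (-23)-0 = -23 → [6, -2, -7, -15, -23, -23, 2, 4]
k=6: vec[6] = (-23)-2 = -25 → [6, -2, -7, -15, -23, -23, -25, 4]
k=7: vec[7] = (-25)-4 = -29 → [6, -2, -7, -15, -23, -23, -25, -29]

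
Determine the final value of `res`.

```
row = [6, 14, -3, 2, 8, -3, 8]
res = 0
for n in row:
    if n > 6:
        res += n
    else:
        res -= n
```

n=6: not >6, res = 0-6 = -6
n=14: >6, res = (-6)+14 = 8
n=-3: not >6, res = 8-(-3) = 11
n=2: not >6, res = 11-2 = 9
n=8: >6, res = 9+8 = 17
n=-3: not >6, res = 17-(-3) = 20
n=8: >6, res = 20+8 = 28

28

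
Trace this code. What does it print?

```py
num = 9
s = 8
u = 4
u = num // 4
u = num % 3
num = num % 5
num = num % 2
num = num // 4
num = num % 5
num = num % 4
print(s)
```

8

u = 9//4 = 2
u = 9%3 = 0
num = 9%5 = 4
num = 4%2 = 0
num = 0//4 = 0
num = 0%5 = 0
num = 0%4 = 0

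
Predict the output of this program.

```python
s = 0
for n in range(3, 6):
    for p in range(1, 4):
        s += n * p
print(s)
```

n=3,p=1: s = 0+3 = 3
n=3,p=2: s = 3+6 = 9
n=3,p=3: s = 9+9 = 18
n=4,p=1: s = 18+4 = 22
n=4,p=2: s = 22+8 = 30
n=4,p=3: s = 30+12 = 42
n=5,p=1: s = 42+5 = 47
n=5,p=2: s = 47+10 = 57
n=5,p=3: s = 57+15 = 72

72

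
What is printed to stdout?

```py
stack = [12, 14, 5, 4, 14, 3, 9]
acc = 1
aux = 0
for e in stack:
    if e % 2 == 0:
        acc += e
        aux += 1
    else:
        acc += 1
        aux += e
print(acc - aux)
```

27

e=12: even, acc = 1+12 = 13; aux=1
e=14: even, acc = 13+14 = 27; aux=2
e=5: not even, acc = 27+1 = 28; aux=7
e=4: even, acc = 28+4 = 32; aux=8
e=14: even, acc = 32+14 = 46; aux=9
e=3: not even, acc = 46+1 = 47; aux=12
e=9: not even, acc = 47+1 = 48; aux=21
acc-aux = 48-21 = 27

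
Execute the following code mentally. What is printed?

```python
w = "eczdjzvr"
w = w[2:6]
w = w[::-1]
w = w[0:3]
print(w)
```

slice [2:6] → 'zdjz'
reverse → 'zjdz'
slice [0:3] → 'zjd'

zjd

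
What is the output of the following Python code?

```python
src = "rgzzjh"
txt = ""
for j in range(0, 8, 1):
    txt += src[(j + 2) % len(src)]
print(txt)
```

zzjhrgzz

j=0: add src[2]='z' → 'z'
j=1: add src[3]='z' → 'zz'
j=2: add src[4]='j' → 'zzj'
j=3: add src[5]='h' → 'zzjh'
j=4: add src[0]='r' → 'zzjhr'
j=5: add src[1]='g' → 'zzjhrg'
j=6: add src[2]='z' → 'zzjhrgz'
j=7: add src[3]='z' → 'zzjhrgzz'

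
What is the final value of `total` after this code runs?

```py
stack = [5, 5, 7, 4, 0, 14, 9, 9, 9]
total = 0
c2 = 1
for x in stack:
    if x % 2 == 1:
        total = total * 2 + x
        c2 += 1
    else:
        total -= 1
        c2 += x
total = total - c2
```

x=5: odd, total = 0*2+5 = 5; c2=2
x=5: odd, total = 5*2+5 = 15; c2=3
x=7: odd, total = 15*2+7 = 37; c2=4
x=4: not odd, total = 37-1 = 36; c2=8
x=0: not odd, total = 36-1 = 35; c2=8
x=14: not odd, total = 35-1 = 34; c2=22
x=9: odd, total = 34*2+9 = 77; c2=23
x=9: odd, total = 77*2+9 = 163; c2=24
x=9: odd, total = 163*2+9 = 335; c2=25
total-c2 = 335-25 = 310

310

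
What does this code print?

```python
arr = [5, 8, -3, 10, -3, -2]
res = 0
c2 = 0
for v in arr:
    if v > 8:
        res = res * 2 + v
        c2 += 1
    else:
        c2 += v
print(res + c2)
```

16

v=5: not >8; c2=5
v=8: not >8; c2=13
v=-3: not >8; c2=10
v=10: >8, res = 0*2+10 = 10; c2=11
v=-3: not >8; c2=8
v=-2: not >8; c2=6
res+c2 = 10+6 = 16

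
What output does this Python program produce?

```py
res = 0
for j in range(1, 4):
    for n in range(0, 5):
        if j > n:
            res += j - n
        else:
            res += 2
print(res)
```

28

j=1,n=0: 1>0, res = 0+1 = 1
j=1,n=1: not 1>1, res = 1+2 = 3
j=1,n=2: not 1>2, res = 3+2 = 5
j=1,n=3: not 1>3, res = 5+2 = 7
j=1,n=4: not 1>4, res = 7+2 = 9
j=2,n=0: 2>0, res = 9+2 = 11
j=2,n=1: 2>1, res = 11+1 = 12
j=2,n=2: not 2>2, res = 12+2 = 14
j=2,n=3: not 2>3, res = 14+2 = 16
j=2,n=4: not 2>4, res = 16+2 = 18
j=3,n=0: 3>0, res = 18+3 = 21
j=3,n=1: 3>1, res = 21+2 = 23
j=3,n=2: 3>2, res = 23+1 = 24
j=3,n=3: not 3>3, res = 24+2 = 26
j=3,n=4: not 3>4, res = 26+2 = 28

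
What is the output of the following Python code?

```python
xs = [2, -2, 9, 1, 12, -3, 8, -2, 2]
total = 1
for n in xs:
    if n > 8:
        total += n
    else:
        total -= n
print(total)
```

16

n=2: not >8, total = 1-2 = -1
n=-2: not >8, total = (-1)-(-2) = 1
n=9: >8, total = 1+9 = 10
n=1: not >8, total = 10-1 = 9
n=12: >8, total = 9+12 = 21
n=-3: not >8, total = 21-(-3) = 24
n=8: not >8, total = 24-8 = 16
n=-2: not >8, total = 16-(-2) = 18
n=2: not >8, total = 18-2 = 16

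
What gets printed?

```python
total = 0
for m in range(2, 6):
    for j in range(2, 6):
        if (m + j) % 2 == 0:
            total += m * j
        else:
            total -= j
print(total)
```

m=2,j=2: even sum, total = 0+4 = 4
m=2,j=3: odd sum, total = 4-3 = 1
m=2,j=4: even sum, total = 1+8 = 9
m=2,j=5: odd sum, total = 9-5 = 4
m=3,j=2: odd sum, total = 4-2 = 2
m=3,j=3: even sum, total = 2+9 = 11
m=3,j=4: odd sum, total = 11-4 = 7
m=3,j=5: even sum, total = 7+15 = 22
m=4,j=2: even sum, total = 22+8 = 30
m=4,j=3: odd sum, total = 30-3 = 27
m=4,j=4: even sum, total = 27+16 = 43
m=4,j=5: odd sum, total = 43-5 = 38
m=5,j=2: odd sum, total = 38-2 = 36
m=5,j=3: even sum, total = 36+15 = 51
m=5,j=4: odd sum, total = 51-4 = 47
m=5,j=5: even sum, total = 47+25 = 72

72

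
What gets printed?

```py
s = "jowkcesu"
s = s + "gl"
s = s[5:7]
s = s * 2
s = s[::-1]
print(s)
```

sese

+ 'gl' → 'jowkcesugl'
slice [5:7] → 'es'
repeat ×2 → 'eses'
reverse → 'sese'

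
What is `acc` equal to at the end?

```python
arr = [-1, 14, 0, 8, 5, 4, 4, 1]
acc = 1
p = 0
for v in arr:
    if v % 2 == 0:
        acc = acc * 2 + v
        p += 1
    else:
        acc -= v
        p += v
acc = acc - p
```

301

v=-1: not even, acc = 1-(-1) = 2; p=-1
v=14: even, acc = 2*2+14 = 18; p=0
v=0: even, acc = 18*2+0 = 36; p=1
v=8: even, acc = 36*2+8 = 80; p=2
v=5: not even, acc = 80-5 = 75; p=7
v=4: even, acc = 75*2+4 = 154; p=8
v=4: even, acc = 154*2+4 = 312; p=9
v=1: not even, acc = 312-1 = 311; p=10
acc-p = 311-10 = 301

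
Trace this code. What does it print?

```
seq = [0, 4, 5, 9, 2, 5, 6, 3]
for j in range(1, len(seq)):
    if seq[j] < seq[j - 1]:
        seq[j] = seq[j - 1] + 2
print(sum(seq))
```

j=1: 4>=0, unchanged → [0, 4, 5, 9, 2, 5, 6, 3]
j=2: 5>=4, unchanged → [0, 4, 5, 9, 2, 5, 6, 3]
j=3: 9>=5, unchanged → [0, 4, 5, 9, 2, 5, 6, 3]
j=4: 2<9, seq[4] = 9+2 = 11 → [0, 4, 5, 9, 11, 5, 6, 3]
j=5: 5<11, seq[5] = 11+2 = 13 → [0, 4, 5, 9, 11, 13, 6, 3]
j=6: 6<13, seq[6] = 13+2 = 15 → [0, 4, 5, 9, 11, 13, 15, 3]
j=7: 3<15, seq[7] = 15+2 = 17 → [0, 4, 5, 9, 11, 13, 15, 17]
sum = 74

74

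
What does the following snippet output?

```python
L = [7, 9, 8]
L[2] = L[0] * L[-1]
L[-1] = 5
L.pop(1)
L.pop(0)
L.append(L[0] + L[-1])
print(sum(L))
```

15

L[2] = L[0]*L[-1] = 7*8 = 56 → [7, 9, 56]
L[-1] = 5 → [7, 9, 5]
pop(1) removes 9 → [7, 5]
pop(0) removes 7 → [5]
append L[0]+L[-1] = 5+5 = 10 → [5, 10]
sum = 15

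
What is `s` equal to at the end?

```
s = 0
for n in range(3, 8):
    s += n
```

n=3: s = 0+3 = 3
n=4: s = 3+4 = 7
n=5: s = 7+5 = 12
n=6: s = 12+6 = 18
n=7: s = 18+7 = 25

25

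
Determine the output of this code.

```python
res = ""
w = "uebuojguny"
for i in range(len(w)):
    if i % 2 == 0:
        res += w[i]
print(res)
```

i=0: add 'u' → 'u'
i=1: skip
i=2: add 'b' → 'ub'
i=3: skip
i=4: add 'o' → 'ubo'
i=5: skip
i=6: add 'g' → 'ubog'
i=7: skip
i=8: add 'n' → 'ubogn'
i=9: skip

ubogn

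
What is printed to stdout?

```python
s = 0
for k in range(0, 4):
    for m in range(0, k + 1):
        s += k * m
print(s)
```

k=0,m=0: s = 0+0 = 0
k=1,m=0: s = 0+0 = 0
k=1,m=1: s = 0+1 = 1
k=2,m=0: s = 1+0 = 1
k=2,m=1: s = 1+2 = 3
k=2,m=2: s = 3+4 = 7
k=3,m=0: s = 7+0 = 7
k=3,m=1: s = 7+3 = 10
k=3,m=2: s = 10+6 = 16
k=3,m=3: s = 16+9 = 25

25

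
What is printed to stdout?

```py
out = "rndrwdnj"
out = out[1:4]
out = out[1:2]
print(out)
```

d

slice [1:4] → 'ndr'
slice [1:2] → 'd'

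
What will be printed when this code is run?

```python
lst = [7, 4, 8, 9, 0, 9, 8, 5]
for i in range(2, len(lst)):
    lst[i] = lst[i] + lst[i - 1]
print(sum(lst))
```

i=2: lst[2] = 8+4 = 12 → [7, 4, 12, 9, 0, 9, 8, 5]
i=3: lst[3] = 9+12 = 21 → [7, 4, 12, 21, 0, 9, 8, 5]
i=4: lst[4] = 0+21 = 21 → [7, 4, 12, 21, 21, 9, 8, 5]
i=5: lst[5] = 9+21 = 30 → [7, 4, 12, 21, 21, 30, 8, 5]
i=6: lst[6] = 8+30 = 38 → [7, 4, 12, 21, 21, 30, 38, 5]
i=7: lst[7] = 5+38 = 43 → [7, 4, 12, 21, 21, 30, 38, 43]
sum = 176

176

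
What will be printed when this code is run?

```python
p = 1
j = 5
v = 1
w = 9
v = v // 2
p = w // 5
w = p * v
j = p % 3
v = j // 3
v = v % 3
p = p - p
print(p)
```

v = 1//2 = 0
p = 9//5 = 1
w = 1*0 = 0
j = 1%3 = 1
v = 1//3 = 0
v = 0%3 = 0
p = 1-1 = 0

0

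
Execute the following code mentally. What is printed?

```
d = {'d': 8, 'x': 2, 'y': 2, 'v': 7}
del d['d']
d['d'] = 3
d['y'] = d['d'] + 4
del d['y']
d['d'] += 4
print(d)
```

del 'd' → {'x': 2, 'y': 2, 'v': 7}
d['d'] = 3 → {'x': 2, 'y': 2, 'v': 7, 'd': 3}
d['y'] = d['d']+4 = 7 → {'x': 2, 'y': 7, 'v': 7, 'd': 3}
del 'y' → {'x': 2, 'v': 7, 'd': 3}
d['d'] = 3+4 = 7 → {'x': 2, 'v': 7, 'd': 7}

{'x': 2, 'v': 7, 'd': 7}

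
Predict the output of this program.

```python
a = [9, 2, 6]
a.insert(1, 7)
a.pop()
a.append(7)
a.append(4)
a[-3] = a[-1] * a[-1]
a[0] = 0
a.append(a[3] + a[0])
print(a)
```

[0, 7, 16, 7, 4, 7]

insert 7 at 1 → [9, 7, 2, 6]
pop() removes 6 → [9, 7, 2]
append 7 → [9, 7, 2, 7]
append 4 → [9, 7, 2, 7, 4]
a[-3] = a[-1]*a[-1] = 4*4 = 16 → [9, 7, 16, 7, 4]
a[0] = 0 → [0, 7, 16, 7, 4]
append a[3]+a[0] = 7+0 = 7 → [0, 7, 16, 7, 4, 7]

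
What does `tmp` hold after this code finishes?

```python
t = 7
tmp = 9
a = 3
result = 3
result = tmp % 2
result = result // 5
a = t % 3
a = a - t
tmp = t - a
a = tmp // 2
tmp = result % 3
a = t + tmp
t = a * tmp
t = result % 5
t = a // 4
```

result = 9%2 = 1
result = 1//5 = 0
a = 7%3 = 1
a = 1-7 = -6
tmp = 7-(-6) = 13
a = 13//2 = 6
tmp = 0%3 = 0
a = 7+0 = 7
t = 7*0 = 0
t = 0%5 = 0
t = 7//4 = 1

0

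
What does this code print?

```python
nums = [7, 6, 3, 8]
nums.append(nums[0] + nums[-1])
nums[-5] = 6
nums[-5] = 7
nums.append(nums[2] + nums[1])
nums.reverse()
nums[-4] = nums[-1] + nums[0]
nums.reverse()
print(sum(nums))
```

append nums[0]+nums[-1] = 7+8 = 15 → [7, 6, 3, 8, 15]
nums[-5] = 6 → [6, 6, 3, 8, 15]
nums[-5] = 7 → [7, 6, 3, 8, 15]
append nums[2]+nums[1] = 3+6 = 9 → [7, 6, 3, 8, 15, 9]
reverse → [9, 15, 8, 3, 6, 7]
nums[-4] = nums[-1]+nums[0] = 7+9 = 16 → [9, 15, 16, 3, 6, 7]
reverse → [7, 6, 3, 16, 15, 9]
sum = 56

56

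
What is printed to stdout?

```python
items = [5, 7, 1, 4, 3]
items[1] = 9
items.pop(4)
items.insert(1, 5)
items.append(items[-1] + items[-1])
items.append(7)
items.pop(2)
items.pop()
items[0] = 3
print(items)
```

items[1] = 9 → [5, 9, 1, 4, 3]
pop(4) removes 3 → [5, 9, 1, 4]
insert 5 at 1 → [5, 5, 9, 1, 4]
append items[-1]+items[-1] = 4+4 = 8 → [5, 5, 9, 1, 4, 8]
append 7 → [5, 5, 9, 1, 4, 8, 7]
pop(2) removes 9 → [5, 5, 1, 4, 8, 7]
pop() removes 7 → [5, 5, 1, 4, 8]
items[0] = 3 → [3, 5, 1, 4, 8]

[3, 5, 1, 4, 8]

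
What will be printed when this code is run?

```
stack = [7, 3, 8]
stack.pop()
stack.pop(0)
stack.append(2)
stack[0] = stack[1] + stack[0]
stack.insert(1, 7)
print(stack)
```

[5, 7, 2]

pop() removes 8 → [7, 3]
pop(0) removes 7 → [3]
append 2 → [3, 2]
stack[0] = stack[1]+stack[0] = 2+3 = 5 → [5, 2]
insert 7 at 1 → [5, 7, 2]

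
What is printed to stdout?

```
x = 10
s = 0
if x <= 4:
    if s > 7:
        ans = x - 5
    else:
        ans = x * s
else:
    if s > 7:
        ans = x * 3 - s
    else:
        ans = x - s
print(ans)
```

10

x=10, s=0
x <= 4 is False; s > 7 is False
→ ans = x - s = 10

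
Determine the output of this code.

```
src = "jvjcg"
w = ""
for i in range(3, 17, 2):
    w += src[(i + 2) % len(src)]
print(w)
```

i=3: add src[0]='j' → 'j'
i=5: add src[2]='j' → 'jj'
i=7: add src[4]='g' → 'jjg'
i=9: add src[1]='v' → 'jjgv'
i=11: add src[3]='c' → 'jjgvc'
i=13: add src[0]='j' → 'jjgvcj'
i=15: add src[2]='j' → 'jjgvcjj'

jjgvcjj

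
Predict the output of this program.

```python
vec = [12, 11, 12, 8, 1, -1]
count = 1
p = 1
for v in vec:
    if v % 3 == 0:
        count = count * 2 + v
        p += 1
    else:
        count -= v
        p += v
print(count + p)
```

32

v=12: %3==0, count = 1*2+12 = 14; p=2
v=11: not %3==0, count = 14-11 = 3; p=13
v=12: %3==0, count = 3*2+12 = 18; p=14
v=8: not %3==0, count = 18-8 = 10; p=22
v=1: not %3==0, count = 10-1 = 9; p=23
v=-1: not %3==0, count = 9-(-1) = 10; p=22
count+p = 10+22 = 32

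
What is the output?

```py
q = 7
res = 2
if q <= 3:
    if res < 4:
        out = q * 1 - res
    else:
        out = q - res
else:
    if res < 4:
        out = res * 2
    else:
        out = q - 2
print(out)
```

4

q=7, res=2
q <= 3 is False; res < 4 is True
→ out = res * 2 = 4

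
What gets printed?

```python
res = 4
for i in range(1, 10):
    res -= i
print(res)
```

-41

i=1: res = 4-1 = 3
i=2: res = 3-2 = 1
i=3: res = 1-3 = -2
i=4: res = (-2)-4 = -6
i=5: res = (-6)-5 = -11
i=6: res = (-11)-6 = -17
i=7: res = (-17)-7 = -24
i=8: res = (-24)-8 = -32
i=9: res = (-32)-9 = -41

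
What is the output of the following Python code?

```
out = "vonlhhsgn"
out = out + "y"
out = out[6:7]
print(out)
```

s

+ 'y' → 'vonlhhsgny'
slice [6:7] → 's'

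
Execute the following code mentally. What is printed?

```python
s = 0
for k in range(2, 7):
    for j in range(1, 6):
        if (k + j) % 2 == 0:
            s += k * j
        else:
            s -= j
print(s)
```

105

k=2,j=1: odd sum, s = 0-1 = -1
k=2,j=2: even sum, s = (-1)+4 = 3
k=2,j=3: odd sum, s = 3-3 = 0
k=2,j=4: even sum, s = 0+8 = 8
k=2,j=5: odd sum, s = 8-5 = 3
k=3,j=1: even sum, s = 3+3 = 6
k=3,j=2: odd sum, s = 6-2 = 4
k=3,j=3: even sum, s = 4+9 = 13
k=3,j=4: odd sum, s = 13-4 = 9
k=3,j=5: even sum, s = 9+15 = 24
k=4,j=1: odd sum, s = 24-1 = 23
k=4,j=2: even sum, s = 23+8 = 31
k=4,j=3: odd sum, s = 31-3 = 28
k=4,j=4: even sum, s = 28+16 = 44
k=4,j=5: odd sum, s = 44-5 = 39
k=5,j=1: even sum, s = 39+5 = 44
k=5,j=2: odd sum, s = 44-2 = 42
k=5,j=3: even sum, s = 42+15 = 57
k=5,j=4: odd sum, s = 57-4 = 53
k=5,j=5: even sum, s = 53+25 = 78
k=6,j=1: odd sum, s = 78-1 = 77
k=6,j=2: even sum, s = 77+12 = 89
k=6,j=3: odd sum, s = 89-3 = 86
k=6,j=4: even sum, s = 86+24 = 110
k=6,j=5: odd sum, s = 110-5 = 105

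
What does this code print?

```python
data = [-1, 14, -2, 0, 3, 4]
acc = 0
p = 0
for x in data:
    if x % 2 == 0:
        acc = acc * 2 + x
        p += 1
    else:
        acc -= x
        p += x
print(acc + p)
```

x=-1: not even, acc = 0-(-1) = 1; p=-1
x=14: even, acc = 1*2+14 = 16; p=0
x=-2: even, acc = 16*2+(-2) = 30; p=1
x=0: even, acc = 30*2+0 = 60; p=2
x=3: not even, acc = 60-3 = 57; p=5
x=4: even, acc = 57*2+4 = 118; p=6
acc+p = 118+6 = 124

124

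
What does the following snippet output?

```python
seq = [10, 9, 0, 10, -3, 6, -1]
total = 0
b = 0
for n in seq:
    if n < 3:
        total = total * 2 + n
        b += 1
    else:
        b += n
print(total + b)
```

31

n=10: not <3; b=10
n=9: not <3; b=19
n=0: <3, total = 0*2+0 = 0; b=20
n=10: not <3; b=30
n=-3: <3, total = 0*2+(-3) = -3; b=31
n=6: not <3; b=37
n=-1: <3, total = (-3)*2+(-1) = -7; b=38
total+b = (-7)+38 = 31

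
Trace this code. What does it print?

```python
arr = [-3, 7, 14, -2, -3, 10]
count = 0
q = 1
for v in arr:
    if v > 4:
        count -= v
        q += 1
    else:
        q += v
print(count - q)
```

v=-3: not >4; q=-2
v=7: >4, count = 0-7 = -7; q=-1
v=14: >4, count = (-7)-14 = -21; q=0
v=-2: not >4; q=-2
v=-3: not >4; q=-5
v=10: >4, count = (-21)-10 = -31; q=-4
count-q = (-31)-(-4) = -27

-27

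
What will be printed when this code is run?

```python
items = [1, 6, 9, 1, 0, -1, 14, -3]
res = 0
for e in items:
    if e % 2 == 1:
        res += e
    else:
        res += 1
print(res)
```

e=1: odd, res = 0+1 = 1
e=6: not odd, res = 1+1 = 2
e=9: odd, res = 2+9 = 11
e=1: odd, res = 11+1 = 12
e=0: not odd, res = 12+1 = 13
e=-1: odd, res = 13+(-1) = 12
e=14: not odd, res = 12+1 = 13
e=-3: odd, res = 13+(-3) = 10

10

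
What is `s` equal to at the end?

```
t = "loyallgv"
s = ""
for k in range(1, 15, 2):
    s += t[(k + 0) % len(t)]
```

'oalvoal'

k=1: add t[1]='o' → 'o'
k=3: add t[3]='a' → 'oa'
k=5: add t[5]='l' → 'oal'
k=7: add t[7]='v' → 'oalv'
k=9: add t[1]='o' → 'oalvo'
k=11: add t[3]='a' → 'oalvoa'
k=13: add t[5]='l' → 'oalvoal'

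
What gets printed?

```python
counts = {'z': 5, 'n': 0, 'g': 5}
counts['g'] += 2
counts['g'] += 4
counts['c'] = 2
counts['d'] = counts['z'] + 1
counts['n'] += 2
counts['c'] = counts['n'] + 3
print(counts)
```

counts['g'] = 5+2 = 7 → {'z': 5, 'n': 0, 'g': 7}
counts['g'] = 7+4 = 11 → {'z': 5, 'n': 0, 'g': 11}
counts['c'] = 2 → {'z': 5, 'n': 0, 'g': 11, 'c': 2}
counts['d'] = counts['z']+1 = 6 → {'z': 5, 'n': 0, 'g': 11, 'c': 2, 'd': 6}
counts['n'] = 0+2 = 2 → {'z': 5, 'n': 2, 'g': 11, 'c': 2, 'd': 6}
counts['c'] = counts['n']+3 = 5 → {'z': 5, 'n': 2, 'g': 11, 'c': 5, 'd': 6}

{'z': 5, 'n': 2, 'g': 11, 'c': 5, 'd': 6}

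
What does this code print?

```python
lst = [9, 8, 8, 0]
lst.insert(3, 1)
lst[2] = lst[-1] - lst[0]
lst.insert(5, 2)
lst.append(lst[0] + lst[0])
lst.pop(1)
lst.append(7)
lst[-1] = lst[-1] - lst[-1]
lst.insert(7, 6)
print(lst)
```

insert 1 at 3 → [9, 8, 8, 1, 0]
lst[2] = lst[-1]-lst[0] = 0-9 = -9 → [9, 8, -9, 1, 0]
insert 2 at 5 → [9, 8, -9, 1, 0, 2]
append lst[0]+lst[0] = 9+9 = 18 → [9, 8, -9, 1, 0, 2, 18]
pop(1) removes 8 → [9, -9, 1, 0, 2, 18]
append 7 → [9, -9, 1, 0, 2, 18, 7]
lst[-1] = lst[-1]-lst[-1] = 7-7 = 0 → [9, -9, 1, 0, 2, 18, 0]
insert 6 at 7 → [9, -9, 1, 0, 2, 18, 0, 6]

[9, -9, 1, 0, 2, 18, 0, 6]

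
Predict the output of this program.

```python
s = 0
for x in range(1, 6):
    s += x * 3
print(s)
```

x=1: s = 0+1*3 = 3
x=2: s = 3+2*3 = 9
x=3: s = 9+3*3 = 18
x=4: s = 18+4*3 = 30
x=5: s = 30+5*3 = 45

45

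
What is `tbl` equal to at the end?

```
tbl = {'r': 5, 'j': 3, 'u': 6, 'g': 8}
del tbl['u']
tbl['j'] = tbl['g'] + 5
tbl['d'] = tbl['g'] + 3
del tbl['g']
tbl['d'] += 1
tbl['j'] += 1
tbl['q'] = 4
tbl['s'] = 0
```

del 'u' → {'r': 5, 'j': 3, 'g': 8}
tbl['j'] = tbl['g']+5 = 13 → {'r': 5, 'j': 13, 'g': 8}
tbl['d'] = tbl['g']+3 = 11 → {'r': 5, 'j': 13, 'g': 8, 'd': 11}
del 'g' → {'r': 5, 'j': 13, 'd': 11}
tbl['d'] = 11+1 = 12 → {'r': 5, 'j': 13, 'd': 12}
tbl['j'] = 13+1 = 14 → {'r': 5, 'j': 14, 'd': 12}
tbl['q'] = 4 → {'r': 5, 'j': 14, 'd': 12, 'q': 4}
tbl['s'] = 0 → {'r': 5, 'j': 14, 'd': 12, 'q': 4, 's': 0}

{'r': 5, 'j': 14, 'd': 12, 'q': 4, 's': 0}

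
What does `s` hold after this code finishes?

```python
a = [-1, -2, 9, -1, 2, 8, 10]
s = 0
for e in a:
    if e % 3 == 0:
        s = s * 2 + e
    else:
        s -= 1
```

1

e=-1: not %3==0, s = 0-1 = -1
e=-2: not %3==0, s = (-1)-1 = -2
e=9: %3==0, s = (-2)*2+9 = 5
e=-1: not %3==0, s = 5-1 = 4
e=2: not %3==0, s = 4-1 = 3
e=8: not %3==0, s = 3-1 = 2
e=10: not %3==0, s = 2-1 = 1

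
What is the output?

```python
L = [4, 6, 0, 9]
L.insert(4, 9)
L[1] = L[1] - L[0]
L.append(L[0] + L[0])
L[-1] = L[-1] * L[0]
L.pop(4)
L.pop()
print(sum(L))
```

15

insert 9 at 4 → [4, 6, 0, 9, 9]
L[1] = L[1]-L[0] = 6-4 = 2 → [4, 2, 0, 9, 9]
append L[0]+L[0] = 4+4 = 8 → [4, 2, 0, 9, 9, 8]
L[-1] = L[-1]*L[0] = 8*4 = 32 → [4, 2, 0, 9, 9, 32]
pop(4) removes 9 → [4, 2, 0, 9, 32]
pop() removes 32 → [4, 2, 0, 9]
sum = 15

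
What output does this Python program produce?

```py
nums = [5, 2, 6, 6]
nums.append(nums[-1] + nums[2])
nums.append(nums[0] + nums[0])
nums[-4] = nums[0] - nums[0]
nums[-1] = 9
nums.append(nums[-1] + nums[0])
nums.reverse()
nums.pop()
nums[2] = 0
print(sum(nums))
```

append nums[-1]+nums[2] = 6+6 = 12 → [5, 2, 6, 6, 12]
append nums[0]+nums[0] = 5+5 = 10 → [5, 2, 6, 6, 12, 10]
nums[-4] = nums[0]-nums[0] = 5-5 = 0 → [5, 2, 0, 6, 12, 10]
nums[-1] = 9 → [5, 2, 0, 6, 12, 9]
append nums[-1]+nums[0] = 9+5 = 14 → [5, 2, 0, 6, 12, 9, 14]
reverse → [14, 9, 12, 6, 0, 2, 5]
pop() removes 5 → [14, 9, 12, 6, 0, 2]
nums[2] = 0 → [14, 9, 0, 6, 0, 2]
sum = 31

31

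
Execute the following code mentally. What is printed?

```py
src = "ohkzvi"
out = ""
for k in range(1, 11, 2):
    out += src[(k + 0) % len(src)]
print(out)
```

k=1: add src[1]='h' → 'h'
k=3: add src[3]='z' → 'hz'
k=5: add src[5]='i' → 'hzi'
k=7: add src[1]='h' → 'hzih'
k=9: add src[3]='z' → 'hzihz'

hzihz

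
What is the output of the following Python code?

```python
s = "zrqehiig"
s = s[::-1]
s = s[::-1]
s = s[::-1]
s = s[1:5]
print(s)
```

iihe

reverse → 'giiheqrz'
reverse → 'zrqehiig'
reverse → 'giiheqrz'
slice [1:5] → 'iihe'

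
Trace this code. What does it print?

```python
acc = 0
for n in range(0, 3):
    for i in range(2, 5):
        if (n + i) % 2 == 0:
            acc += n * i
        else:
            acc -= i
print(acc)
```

3

n=0,i=2: even sum, acc = 0+0 = 0
n=0,i=3: odd sum, acc = 0-3 = -3
n=0,i=4: even sum, acc = (-3)+0 = -3
n=1,i=2: odd sum, acc = (-3)-2 = -5
n=1,i=3: even sum, acc = (-5)+3 = -2
n=1,i=4: odd sum, acc = (-2)-4 = -6
n=2,i=2: even sum, acc = (-6)+4 = -2
n=2,i=3: odd sum, acc = (-2)-3 = -5
n=2,i=4: even sum, acc = (-5)+8 = 3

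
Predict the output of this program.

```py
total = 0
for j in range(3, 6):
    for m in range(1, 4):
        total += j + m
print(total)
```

54

j=3,m=1: total = 0+4 = 4
j=3,m=2: total = 4+5 = 9
j=3,m=3: total = 9+6 = 15
j=4,m=1: total = 15+5 = 20
j=4,m=2: total = 20+6 = 26
j=4,m=3: total = 26+7 = 33
j=5,m=1: total = 33+6 = 39
j=5,m=2: total = 39+7 = 46
j=5,m=3: total = 46+8 = 54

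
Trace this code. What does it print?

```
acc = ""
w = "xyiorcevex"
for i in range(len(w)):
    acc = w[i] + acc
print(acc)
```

i=0: prepend 'x' → 'x'
i=1: prepend 'y' → 'yx'
i=2: prepend 'i' → 'iyx'
i=3: prepend 'o' → 'oiyx'
i=4: prepend 'r' → 'roiyx'
i=5: prepend 'c' → 'croiyx'
i=6: prepend 'e' → 'ecroiyx'
i=7: prepend 'v' → 'vecroiyx'
i=8: prepend 'e' → 'evecroiyx'
i=9: prepend 'x' → 'xevecroiyx'

xevecroiyx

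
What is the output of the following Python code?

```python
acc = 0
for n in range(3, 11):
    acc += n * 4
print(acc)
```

n=3: acc = 0+3*4 = 12
n=4: acc = 12+4*4 = 28
n=5: acc = 28+5*4 = 48
n=6: acc = 48+6*4 = 72
n=7: acc = 72+7*4 = 100
n=8: acc = 100+8*4 = 132
n=9: acc = 132+9*4 = 168
n=10: acc = 168+10*4 = 208

208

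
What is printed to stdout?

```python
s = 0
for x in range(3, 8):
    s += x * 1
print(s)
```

x=3: s = 0+3*1 = 3
x=4: s = 3+4*1 = 7
x=5: s = 7+5*1 = 12
x=6: s = 12+6*1 = 18
x=7: s = 18+7*1 = 25

25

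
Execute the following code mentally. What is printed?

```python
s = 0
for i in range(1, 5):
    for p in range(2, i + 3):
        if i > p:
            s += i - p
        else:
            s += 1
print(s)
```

15

i=1,p=2: not 1>2, s = 0+1 = 1
i=1,p=3: not 1>3, s = 1+1 = 2
i=2,p=2: not 2>2, s = 2+1 = 3
i=2,p=3: not 2>3, s = 3+1 = 4
i=2,p=4: not 2>4, s = 4+1 = 5
i=3,p=2: 3>2, s = 5+1 = 6
i=3,p=3: not 3>3, s = 6+1 = 7
i=3,p=4: not 3>4, s = 7+1 = 8
i=3,p=5: not 3>5, s = 8+1 = 9
i=4,p=2: 4>2, s = 9+2 = 11
i=4,p=3: 4>3, s = 11+1 = 12
i=4,p=4: not 4>4, s = 12+1 = 13
i=4,p=5: not 4>5, s = 13+1 = 14
i=4,p=6: not 4>6, s = 14+1 = 15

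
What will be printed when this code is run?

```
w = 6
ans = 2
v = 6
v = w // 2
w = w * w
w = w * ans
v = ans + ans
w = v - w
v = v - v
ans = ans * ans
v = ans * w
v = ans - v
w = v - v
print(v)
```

v = 6//2 = 3
w = 6*6 = 36
w = 36*2 = 72
v = 2+2 = 4
w = 4-72 = -68
v = 4-4 = 0
ans = 2*2 = 4
v = 4*(-68) = -272
v = 4-(-272) = 276
w = 276-276 = 0

276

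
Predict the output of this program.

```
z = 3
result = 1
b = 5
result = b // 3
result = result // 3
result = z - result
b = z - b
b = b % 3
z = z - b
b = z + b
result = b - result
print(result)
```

result = 5//3 = 1
result = 1//3 = 0
result = 3-0 = 3
b = 3-5 = -2
b = (-2)%3 = 1
z = 3-1 = 2
b = 2+1 = 3
result = 3-3 = 0

0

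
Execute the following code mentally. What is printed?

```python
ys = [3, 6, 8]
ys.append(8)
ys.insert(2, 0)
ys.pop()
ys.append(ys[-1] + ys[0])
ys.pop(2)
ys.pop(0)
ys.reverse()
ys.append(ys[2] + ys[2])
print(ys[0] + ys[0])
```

append 8 → [3, 6, 8, 8]
insert 0 at 2 → [3, 6, 0, 8, 8]
pop() removes 8 → [3, 6, 0, 8]
append ys[-1]+ys[0] = 8+3 = 11 → [3, 6, 0, 8, 11]
pop(2) removes 0 → [3, 6, 8, 11]
pop(0) removes 3 → [6, 8, 11]
reverse → [11, 8, 6]
append ys[2]+ys[2] = 6+6 = 12 → [11, 8, 6, 12]
ys[0]+ys[0] = 11+11 = 22

22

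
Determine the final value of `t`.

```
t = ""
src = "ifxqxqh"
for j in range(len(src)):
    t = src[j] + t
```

'hqxqxfi'

j=0: prepend 'i' → 'i'
j=1: prepend 'f' → 'fi'
j=2: prepend 'x' → 'xfi'
j=3: prepend 'q' → 'qxfi'
j=4: prepend 'x' → 'xqxfi'
j=5: prepend 'q' → 'qxqxfi'
j=6: prepend 'h' → 'hqxqxfi'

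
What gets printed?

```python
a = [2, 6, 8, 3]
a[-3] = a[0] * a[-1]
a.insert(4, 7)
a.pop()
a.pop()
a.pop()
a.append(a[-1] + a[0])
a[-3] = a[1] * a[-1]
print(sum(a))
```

62

a[-3] = a[0]*a[-1] = 2*3 = 6 → [2, 6, 8, 3]
insert 7 at 4 → [2, 6, 8, 3, 7]
pop() removes 7 → [2, 6, 8, 3]
pop() removes 3 → [2, 6, 8]
pop() removes 8 → [2, 6]
append a[-1]+a[0] = 6+2 = 8 → [2, 6, 8]
a[-3] = a[1]*a[-1] = 6*8 = 48 → [48, 6, 8]
sum = 62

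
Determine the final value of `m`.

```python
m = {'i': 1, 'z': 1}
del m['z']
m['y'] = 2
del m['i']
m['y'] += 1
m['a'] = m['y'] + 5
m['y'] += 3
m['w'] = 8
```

del 'z' → {'i': 1}
m['y'] = 2 → {'i': 1, 'y': 2}
del 'i' → {'y': 2}
m['y'] = 2+1 = 3 → {'y': 3}
m['a'] = m['y']+5 = 8 → {'y': 3, 'a': 8}
m['y'] = 3+3 = 6 → {'y': 6, 'a': 8}
m['w'] = 8 → {'y': 6, 'a': 8, 'w': 8}

{'y': 6, 'a': 8, 'w': 8}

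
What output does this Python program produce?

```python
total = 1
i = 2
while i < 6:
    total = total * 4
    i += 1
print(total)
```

i=2: total = 1*4 = 4
i=3: total = 4*4 = 16
i=4: total = 16*4 = 64
i=5: total = 64*4 = 256

256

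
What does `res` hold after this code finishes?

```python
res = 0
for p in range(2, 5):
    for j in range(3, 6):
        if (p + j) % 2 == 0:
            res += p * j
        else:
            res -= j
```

p=2,j=3: odd sum, res = 0-3 = -3
p=2,j=4: even sum, res = (-3)+8 = 5
p=2,j=5: odd sum, res = 5-5 = 0
p=3,j=3: even sum, res = 0+9 = 9
p=3,j=4: odd sum, res = 9-4 = 5
p=3,j=5: even sum, res = 5+15 = 20
p=4,j=3: odd sum, res = 20-3 = 17
p=4,j=4: even sum, res = 17+16 = 33
p=4,j=5: odd sum, res = 33-5 = 28

28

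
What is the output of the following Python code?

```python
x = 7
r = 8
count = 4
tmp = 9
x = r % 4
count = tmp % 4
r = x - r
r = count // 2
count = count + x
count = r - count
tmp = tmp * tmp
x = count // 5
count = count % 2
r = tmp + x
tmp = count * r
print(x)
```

-1

x = 8%4 = 0
count = 9%4 = 1
r = 0-8 = -8
r = 1//2 = 0
count = 1+0 = 1
count = 0-1 = -1
tmp = 9*9 = 81
x = (-1)//5 = -1
count = (-1)%2 = 1
r = 81+(-1) = 80
tmp = 1*80 = 80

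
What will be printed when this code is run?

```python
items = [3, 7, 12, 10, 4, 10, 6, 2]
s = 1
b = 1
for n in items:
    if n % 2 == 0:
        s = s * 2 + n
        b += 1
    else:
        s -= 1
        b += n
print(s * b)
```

9622

n=3: not even, s = 1-1 = 0; b=4
n=7: not even, s = 0-1 = -1; b=11
n=12: even, s = (-1)*2+12 = 10; b=12
n=10: even, s = 10*2+10 = 30; b=13
n=4: even, s = 30*2+4 = 64; b=14
n=10: even, s = 64*2+10 = 138; b=15
n=6: even, s = 138*2+6 = 282; b=16
n=2: even, s = 282*2+2 = 566; b=17
s*b = 566*17 = 9622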